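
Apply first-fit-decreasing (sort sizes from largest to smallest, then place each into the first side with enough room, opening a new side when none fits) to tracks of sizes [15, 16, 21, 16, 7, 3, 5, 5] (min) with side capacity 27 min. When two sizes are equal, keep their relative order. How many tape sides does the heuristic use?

Sorted descending: 21, 16, 16, 15, 7, 5, 5, 3.
  21 → side 1 (new)  [load 21/27]
  16 → side 2 (new)  [load 16/27]
  16 → side 3 (new)  [load 16/27]
  15 → side 4 (new)  [load 15/27]
  7 → side 2  [load 23/27]
  5 → side 1  [load 26/27]
  5 → side 3  [load 21/27]
  3 → side 2  [load 26/27]
4 tape sides opened.

4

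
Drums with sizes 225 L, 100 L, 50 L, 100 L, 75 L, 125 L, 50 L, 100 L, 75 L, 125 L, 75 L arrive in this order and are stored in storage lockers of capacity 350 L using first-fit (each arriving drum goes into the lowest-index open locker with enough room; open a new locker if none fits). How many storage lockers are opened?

4

  225 → locker 1 (new)  [load 225/350]
  100 → locker 1  [load 325/350]
  50 → locker 2 (new)  [load 50/350]
  100 → locker 2  [load 150/350]
  75 → locker 2  [load 225/350]
  125 → locker 2  [load 350/350]
  50 → locker 3 (new)  [load 50/350]
  100 → locker 3  [load 150/350]
  75 → locker 3  [load 225/350]
  125 → locker 3  [load 350/350]
  75 → locker 4 (new)  [load 75/350]
4 storage lockers opened.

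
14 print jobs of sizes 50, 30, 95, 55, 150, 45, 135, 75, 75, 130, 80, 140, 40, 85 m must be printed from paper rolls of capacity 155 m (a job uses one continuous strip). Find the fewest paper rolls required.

9

Total = 150 + 140 + 135 + 130 + 95 + 85 + 80 + 75 + 75 + 55 + 50 + 45 + 40 + 30 = 1185 m.
Lower bound: ⌈1185/155⌉ = 8 paper rolls.
A packing using 9 paper rolls:
  roll 1: 150 = 150
  roll 2: 140 = 140
  roll 3: 135 = 135
  roll 4: 130 = 130
  roll 5: 95 + 55 = 150
  roll 6: 85 + 50 = 135
  roll 7: 80 + 75 = 155
  roll 8: 75 + 45 + 30 = 150
  roll 9: 40 = 40
No arrangement into 8 paper rolls stays within capacity, so 9 is optimal.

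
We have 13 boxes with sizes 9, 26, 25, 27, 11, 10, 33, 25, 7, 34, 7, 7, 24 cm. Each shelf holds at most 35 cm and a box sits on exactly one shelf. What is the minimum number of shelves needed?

Total = 34 + 33 + 27 + 26 + 25 + 25 + 24 + 11 + 10 + 9 + 7 + 7 + 7 = 245 cm.
Lower bound: ⌈245/35⌉ = 7 shelves.
A packing using 8 shelves:
  shelf 1: 34 = 34
  shelf 2: 33 = 33
  shelf 3: 27 + 7 = 34
  shelf 4: 26 + 9 = 35
  shelf 5: 25 + 10 = 35
  shelf 6: 25 + 7 = 32
  shelf 7: 24 + 11 = 35
  shelf 8: 7 = 7
No arrangement into 7 shelves stays within capacity, so 8 is optimal.

8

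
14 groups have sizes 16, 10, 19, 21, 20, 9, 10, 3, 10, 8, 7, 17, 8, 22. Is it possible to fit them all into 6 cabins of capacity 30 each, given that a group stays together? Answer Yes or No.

No

Total = 180; ⌈180/30⌉ = 6.
The bound of 6 does not rule out 6, but exhaustive search shows no assignment into 6 cabins of capacity 30 exists — the minimum is 7.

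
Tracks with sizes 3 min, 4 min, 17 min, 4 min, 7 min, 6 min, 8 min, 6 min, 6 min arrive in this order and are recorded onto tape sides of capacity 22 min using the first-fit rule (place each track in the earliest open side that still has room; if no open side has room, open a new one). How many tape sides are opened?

  3 → side 1 (new)  [load 3/22]
  4 → side 1  [load 7/22]
  17 → side 2 (new)  [load 17/22]
  4 → side 1  [load 11/22]
  7 → side 1  [load 18/22]
  6 → side 3 (new)  [load 6/22]
  8 → side 3  [load 14/22]
  6 → side 3  [load 20/22]
  6 → side 4 (new)  [load 6/22]
4 tape sides opened.

4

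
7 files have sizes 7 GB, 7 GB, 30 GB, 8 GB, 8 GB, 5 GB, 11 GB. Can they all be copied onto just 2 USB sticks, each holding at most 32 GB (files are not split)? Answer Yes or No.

Total = 76 GB; ⌈76/32⌉ = 3.
At least 3 USB sticks are required, but only 2 are allowed.

No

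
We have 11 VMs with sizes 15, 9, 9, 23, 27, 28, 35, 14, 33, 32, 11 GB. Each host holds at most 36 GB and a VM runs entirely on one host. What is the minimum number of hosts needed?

Total = 35 + 33 + 32 + 28 + 27 + 23 + 15 + 14 + 11 + 9 + 9 = 236 GB.
Lower bound: ⌈236/36⌉ = 7 hosts.
A packing using 8 hosts:
  host 1: 35 = 35
  host 2: 33 = 33
  host 3: 32 = 32
  host 4: 28 = 28
  host 5: 27 + 9 = 36
  host 6: 23 + 11 = 34
  host 7: 15 + 14 = 29
  host 8: 9 = 9
No arrangement into 7 hosts stays within capacity, so 8 is optimal.

8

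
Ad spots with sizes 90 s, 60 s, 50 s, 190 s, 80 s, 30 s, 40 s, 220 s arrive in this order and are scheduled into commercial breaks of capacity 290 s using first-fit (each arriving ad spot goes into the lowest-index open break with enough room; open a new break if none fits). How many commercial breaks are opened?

3

  90 → break 1 (new)  [load 90/290]
  60 → break 1  [load 150/290]
  50 → break 1  [load 200/290]
  190 → break 2 (new)  [load 190/290]
  80 → break 1  [load 280/290]
  30 → break 2  [load 220/290]
  40 → break 2  [load 260/290]
  220 → break 3 (new)  [load 220/290]
3 commercial breaks opened.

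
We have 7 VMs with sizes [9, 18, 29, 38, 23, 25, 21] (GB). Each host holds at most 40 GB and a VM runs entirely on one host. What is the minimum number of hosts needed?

5

Total = 38 + 29 + 25 + 23 + 21 + 18 + 9 = 163 GB.
Lower bound: ⌈163/40⌉ = 5 hosts.
A packing using 5 hosts:
  host 1: 38 = 38
  host 2: 29 + 9 = 38
  host 3: 25 = 25
  host 4: 23 = 23
  host 5: 21 + 18 = 39
This matches the lower bound, so 5 is optimal.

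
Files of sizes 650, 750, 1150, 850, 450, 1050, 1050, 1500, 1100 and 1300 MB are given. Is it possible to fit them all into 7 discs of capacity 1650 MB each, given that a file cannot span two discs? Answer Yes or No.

Total = 9850 MB; ⌈9850/1650⌉ = 6.
7 files each exceed half the capacity and cannot share a disc, forcing at least 7 discs.
The bound of 7 does not rule out 7, but exhaustive search shows no assignment into 7 discs of capacity 1650 MB exists — the minimum is 8.

No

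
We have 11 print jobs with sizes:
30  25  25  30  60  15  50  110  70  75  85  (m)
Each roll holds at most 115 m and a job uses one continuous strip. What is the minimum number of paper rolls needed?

Total = 110 + 85 + 75 + 70 + 60 + 50 + 30 + 30 + 25 + 25 + 15 = 575 m.
Lower bound: ⌈575/115⌉ = 5 paper rolls.
A packing using 6 paper rolls:
  roll 1: 110 = 110
  roll 2: 85 + 30 = 115
  roll 3: 75 + 30 = 105
  roll 4: 70 + 25 + 15 = 110
  roll 5: 60 + 50 = 110
  roll 6: 25 = 25
No arrangement into 5 paper rolls stays within capacity, so 6 is optimal.

6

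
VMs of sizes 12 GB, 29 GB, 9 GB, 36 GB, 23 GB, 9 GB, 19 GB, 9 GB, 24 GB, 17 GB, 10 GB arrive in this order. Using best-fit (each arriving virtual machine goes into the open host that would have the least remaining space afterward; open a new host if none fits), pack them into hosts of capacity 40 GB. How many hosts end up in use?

6

  12 → host 1 (new)  [load 12/40]
  29 → host 2 (new)  [load 29/40]
  9 → host 2  [load 38/40]
  36 → host 3 (new)  [load 36/40]
  23 → host 1  [load 35/40]
  9 → host 4 (new)  [load 9/40]
  19 → host 4  [load 28/40]
  9 → host 4  [load 37/40]
  24 → host 5 (new)  [load 24/40]
  17 → host 6 (new)  [load 17/40]
  10 → host 5  [load 34/40]
6 hosts opened.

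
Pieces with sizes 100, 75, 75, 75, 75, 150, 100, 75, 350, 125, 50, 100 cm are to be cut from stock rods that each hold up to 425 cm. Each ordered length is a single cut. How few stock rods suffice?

4

Total = 350 + 150 + 125 + 100 + 100 + 100 + 75 + 75 + 75 + 75 + 75 + 50 = 1350 cm.
Lower bound: ⌈1350/425⌉ = 4 stock rods.
A packing using 4 stock rods:
  stock rod 1: 350 + 75 = 425
  stock rod 2: 150 + 125 + 100 + 50 = 425
  stock rod 3: 100 + 100 + 75 + 75 + 75 = 425
  stock rod 4: 75 = 75
This matches the lower bound, so 4 is optimal.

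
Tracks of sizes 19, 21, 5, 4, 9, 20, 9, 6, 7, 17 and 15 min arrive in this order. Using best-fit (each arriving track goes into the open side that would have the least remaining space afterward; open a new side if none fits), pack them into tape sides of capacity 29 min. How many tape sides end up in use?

6

  19 → side 1 (new)  [load 19/29]
  21 → side 2 (new)  [load 21/29]
  5 → side 2  [load 26/29]
  4 → side 1  [load 23/29]
  9 → side 3 (new)  [load 9/29]
  20 → side 3  [load 29/29]
  9 → side 4 (new)  [load 9/29]
  6 → side 1  [load 29/29]
  7 → side 4  [load 16/29]
  17 → side 5 (new)  [load 17/29]
  15 → side 6 (new)  [load 15/29]
6 tape sides opened.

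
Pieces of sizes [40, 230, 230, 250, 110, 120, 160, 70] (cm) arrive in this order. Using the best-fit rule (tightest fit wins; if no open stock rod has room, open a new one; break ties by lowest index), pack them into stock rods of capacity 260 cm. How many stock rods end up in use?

  40 → stock rod 1 (new)  [load 40/260]
  230 → stock rod 2 (new)  [load 230/260]
  230 → stock rod 3 (new)  [load 230/260]
  250 → stock rod 4 (new)  [load 250/260]
  110 → stock rod 1  [load 150/260]
  120 → stock rod 5 (new)  [load 120/260]
  160 → stock rod 6 (new)  [load 160/260]
  70 → stock rod 6  [load 230/260]
6 stock rods opened.

6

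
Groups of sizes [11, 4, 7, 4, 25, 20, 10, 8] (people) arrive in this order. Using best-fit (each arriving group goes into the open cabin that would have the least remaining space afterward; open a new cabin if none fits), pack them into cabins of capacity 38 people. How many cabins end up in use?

3

  11 → cabin 1 (new)  [load 11/38]
  4 → cabin 1  [load 15/38]
  7 → cabin 1  [load 22/38]
  4 → cabin 1  [load 26/38]
  25 → cabin 2 (new)  [load 25/38]
  20 → cabin 3 (new)  [load 20/38]
  10 → cabin 1  [load 36/38]
  8 → cabin 2  [load 33/38]
3 cabins opened.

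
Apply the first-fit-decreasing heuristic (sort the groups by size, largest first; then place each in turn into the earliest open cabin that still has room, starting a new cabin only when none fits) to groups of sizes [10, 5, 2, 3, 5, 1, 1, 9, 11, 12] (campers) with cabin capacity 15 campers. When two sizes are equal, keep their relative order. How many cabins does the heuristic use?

Sorted descending: 12, 11, 10, 9, 5, 5, 3, 2, 1, 1.
  12 → cabin 1 (new)  [load 12/15]
  11 → cabin 2 (new)  [load 11/15]
  10 → cabin 3 (new)  [load 10/15]
  9 → cabin 4 (new)  [load 9/15]
  5 → cabin 3  [load 15/15]
  5 → cabin 4  [load 14/15]
  3 → cabin 1  [load 15/15]
  2 → cabin 2  [load 13/15]
  1 → cabin 2  [load 14/15]
  1 → cabin 2  [load 15/15]
4 cabins opened.

4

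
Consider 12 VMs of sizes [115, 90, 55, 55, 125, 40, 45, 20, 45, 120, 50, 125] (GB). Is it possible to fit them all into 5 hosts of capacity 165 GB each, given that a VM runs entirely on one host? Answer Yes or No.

Total = 885 GB; ⌈885/165⌉ = 6.
At least 6 hosts are required, but only 5 are allowed.

No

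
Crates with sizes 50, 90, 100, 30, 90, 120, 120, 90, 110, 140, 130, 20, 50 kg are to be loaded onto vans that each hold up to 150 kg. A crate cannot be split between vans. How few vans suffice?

Total = 140 + 130 + 120 + 120 + 110 + 100 + 90 + 90 + 90 + 50 + 50 + 30 + 20 = 1140 kg.
Lower bound: ⌈1140/150⌉ = 8 vans.
Also, 9 crates each exceed 75 kg, and no two of those can share a van, so at least 9 vans are needed.
A packing using 9 vans:
  van 1: 140 = 140
  van 2: 130 + 20 = 150
  van 3: 120 + 30 = 150
  van 4: 120 = 120
  van 5: 110 = 110
  van 6: 100 + 50 = 150
  van 7: 90 + 50 = 140
  van 8: 90 = 90
  van 9: 90 = 90
This matches the lower bound, so 9 is optimal.

9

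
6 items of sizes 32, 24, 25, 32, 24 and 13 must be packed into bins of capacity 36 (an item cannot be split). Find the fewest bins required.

Total = 32 + 32 + 25 + 24 + 24 + 13 = 150.
Lower bound: ⌈150/36⌉ = 5 bins.
A packing using 6 bins:
  bin 1: 32 = 32
  bin 2: 32 = 32
  bin 3: 25 = 25
  bin 4: 24 = 24
  bin 5: 24 = 24
  bin 6: 13 = 13
No arrangement into 5 bins stays within capacity, so 6 is optimal.

6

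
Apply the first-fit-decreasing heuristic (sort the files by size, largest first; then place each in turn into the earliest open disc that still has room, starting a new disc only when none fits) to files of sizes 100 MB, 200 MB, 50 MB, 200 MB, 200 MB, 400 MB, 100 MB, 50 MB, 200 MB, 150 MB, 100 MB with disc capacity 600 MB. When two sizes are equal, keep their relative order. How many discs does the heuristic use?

3

Sorted descending: 400, 200, 200, 200, 200, 150, 100, 100, 100, 50, 50.
  400 → disc 1 (new)  [load 400/600]
  200 → disc 1  [load 600/600]
  200 → disc 2 (new)  [load 200/600]
  200 → disc 2  [load 400/600]
  200 → disc 2  [load 600/600]
  150 → disc 3 (new)  [load 150/600]
  100 → disc 3  [load 250/600]
  100 → disc 3  [load 350/600]
  100 → disc 3  [load 450/600]
  50 → disc 3  [load 500/600]
  50 → disc 3  [load 550/600]
3 discs opened.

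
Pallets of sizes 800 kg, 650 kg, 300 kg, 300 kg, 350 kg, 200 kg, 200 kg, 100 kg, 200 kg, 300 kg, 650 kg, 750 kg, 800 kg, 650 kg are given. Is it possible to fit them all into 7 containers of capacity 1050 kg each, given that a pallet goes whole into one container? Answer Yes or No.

Yes

A valid assignment using 7 containers:
  container 1: 800 + 200 = 1000
  container 2: 800 + 200 = 1000
  container 3: 750 + 300 = 1050
  container 4: 650 + 350 = 1000
  container 5: 650 + 300 + 100 = 1050
  container 6: 650 + 300 = 950
  container 7: 200 = 200
Every load is within 1050 kg, so 7 containers suffice.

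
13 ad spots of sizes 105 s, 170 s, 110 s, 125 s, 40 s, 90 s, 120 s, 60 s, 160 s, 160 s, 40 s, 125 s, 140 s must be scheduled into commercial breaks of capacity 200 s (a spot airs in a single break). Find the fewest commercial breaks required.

9

Total = 170 + 160 + 160 + 140 + 125 + 125 + 120 + 110 + 105 + 90 + 60 + 40 + 40 = 1445 s.
Lower bound: ⌈1445/200⌉ = 8 commercial breaks.
Also, 9 ad spots each exceed 100 s, and no two of those can share a break, so at least 9 commercial breaks are needed.
A packing using 9 commercial breaks:
  break 1: 170 = 170
  break 2: 160 + 40 = 200
  break 3: 160 + 40 = 200
  break 4: 140 + 60 = 200
  break 5: 125 = 125
  break 6: 125 = 125
  break 7: 120 = 120
  break 8: 110 + 90 = 200
  break 9: 105 = 105
This matches the lower bound, so 9 is optimal.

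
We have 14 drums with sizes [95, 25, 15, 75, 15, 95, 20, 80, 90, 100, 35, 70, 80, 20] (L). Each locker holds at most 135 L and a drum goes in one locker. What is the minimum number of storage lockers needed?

8

Total = 100 + 95 + 95 + 90 + 80 + 80 + 75 + 70 + 35 + 25 + 20 + 20 + 15 + 15 = 815 L.
Lower bound: ⌈815/135⌉ = 7 storage lockers.
Also, 8 drums each exceed 135/2 L, and no two of those can share a locker, so at least 8 storage lockers are needed.
A packing using 8 storage lockers:
  locker 1: 100 + 35 = 135
  locker 2: 95 + 25 + 15 = 135
  locker 3: 95 + 20 + 20 = 135
  locker 4: 90 + 15 = 105
  locker 5: 80 = 80
  locker 6: 80 = 80
  locker 7: 75 = 75
  locker 8: 70 = 70
This matches the lower bound, so 8 is optimal.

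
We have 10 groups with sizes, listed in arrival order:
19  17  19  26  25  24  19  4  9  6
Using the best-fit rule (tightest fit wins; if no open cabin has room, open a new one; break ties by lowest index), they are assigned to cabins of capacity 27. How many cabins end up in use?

  19 → cabin 1 (new)  [load 19/27]
  17 → cabin 2 (new)  [load 17/27]
  19 → cabin 3 (new)  [load 19/27]
  26 → cabin 4 (new)  [load 26/27]
  25 → cabin 5 (new)  [load 25/27]
  24 → cabin 6 (new)  [load 24/27]
  19 → cabin 7 (new)  [load 19/27]
  4 → cabin 1  [load 23/27]
  9 → cabin 2  [load 26/27]
  6 → cabin 3  [load 25/27]
7 cabins opened.

7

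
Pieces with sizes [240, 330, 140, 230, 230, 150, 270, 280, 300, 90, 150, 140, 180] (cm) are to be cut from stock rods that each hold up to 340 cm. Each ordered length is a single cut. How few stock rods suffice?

10

Total = 330 + 300 + 280 + 270 + 240 + 230 + 230 + 180 + 150 + 150 + 140 + 140 + 90 = 2730 cm.
Lower bound: ⌈2730/340⌉ = 9 stock rods.
A packing using 10 stock rods:
  stock rod 1: 330 = 330
  stock rod 2: 300 = 300
  stock rod 3: 280 = 280
  stock rod 4: 270 = 270
  stock rod 5: 240 + 90 = 330
  stock rod 6: 230 = 230
  stock rod 7: 230 = 230
  stock rod 8: 180 + 150 = 330
  stock rod 9: 150 + 140 = 290
  stock rod 10: 140 = 140
No arrangement into 9 stock rods stays within capacity, so 10 is optimal.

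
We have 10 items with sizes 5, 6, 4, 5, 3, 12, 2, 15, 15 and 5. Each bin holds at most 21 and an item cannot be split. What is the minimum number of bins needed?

4

Total = 15 + 15 + 12 + 6 + 5 + 5 + 5 + 4 + 3 + 2 = 72.
Lower bound: ⌈72/21⌉ = 4 bins.
A packing using 4 bins:
  bin 1: 15 + 6 = 21
  bin 2: 15 + 5 = 20
  bin 3: 12 + 5 + 4 = 21
  bin 4: 5 + 3 + 2 = 10
This matches the lower bound, so 4 is optimal.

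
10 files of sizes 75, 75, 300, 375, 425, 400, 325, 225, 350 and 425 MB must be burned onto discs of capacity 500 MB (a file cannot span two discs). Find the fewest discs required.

Total = 425 + 425 + 400 + 375 + 350 + 325 + 300 + 225 + 75 + 75 = 2975 MB.
Lower bound: ⌈2975/500⌉ = 6 discs.
Also, 7 files each exceed 250 MB, and no two of those can share a disc, so at least 7 discs are needed.
A packing using 8 discs:
  disc 1: 425 + 75 = 500
  disc 2: 425 + 75 = 500
  disc 3: 400 = 400
  disc 4: 375 = 375
  disc 5: 350 = 350
  disc 6: 325 = 325
  disc 7: 300 = 300
  disc 8: 225 = 225
No arrangement into 7 discs stays within capacity, so 8 is optimal.

8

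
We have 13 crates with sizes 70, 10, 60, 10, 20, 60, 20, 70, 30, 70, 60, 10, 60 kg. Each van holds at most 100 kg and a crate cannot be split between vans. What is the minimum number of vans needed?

Total = 70 + 70 + 70 + 60 + 60 + 60 + 60 + 30 + 20 + 20 + 10 + 10 + 10 = 550 kg.
Lower bound: ⌈550/100⌉ = 6 vans.
Also, 7 crates each exceed 50 kg, and no two of those can share a van, so at least 7 vans are needed.
A packing using 7 vans:
  van 1: 70 + 30 = 100
  van 2: 70 + 20 + 10 = 100
  van 3: 70 + 20 + 10 = 100
  van 4: 60 + 10 = 70
  van 5: 60 = 60
  van 6: 60 = 60
  van 7: 60 = 60
This matches the lower bound, so 7 is optimal.

7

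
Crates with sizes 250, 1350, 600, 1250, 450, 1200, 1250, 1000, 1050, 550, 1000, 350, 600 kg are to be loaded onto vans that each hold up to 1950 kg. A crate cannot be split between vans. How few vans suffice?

Total = 1350 + 1250 + 1250 + 1200 + 1050 + 1000 + 1000 + 600 + 600 + 550 + 450 + 350 + 250 = 10900 kg.
Lower bound: ⌈10900/1950⌉ = 6 vans.
Also, 7 crates each exceed 975 kg, and no two of those can share a van, so at least 7 vans are needed.
A packing using 7 vans:
  van 1: 1350 + 600 = 1950
  van 2: 1250 + 600 = 1850
  van 3: 1250 + 550 = 1800
  van 4: 1200 + 450 + 250 = 1900
  van 5: 1050 + 350 = 1400
  van 6: 1000 = 1000
  van 7: 1000 = 1000
This matches the lower bound, so 7 is optimal.

7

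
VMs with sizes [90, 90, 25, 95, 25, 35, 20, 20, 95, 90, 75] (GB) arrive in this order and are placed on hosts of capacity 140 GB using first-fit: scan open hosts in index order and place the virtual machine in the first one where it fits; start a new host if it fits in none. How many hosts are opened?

6

  90 → host 1 (new)  [load 90/140]
  90 → host 2 (new)  [load 90/140]
  25 → host 1  [load 115/140]
  95 → host 3 (new)  [load 95/140]
  25 → host 1  [load 140/140]
  35 → host 2  [load 125/140]
  20 → host 3  [load 115/140]
  20 → host 3  [load 135/140]
  95 → host 4 (new)  [load 95/140]
  90 → host 5 (new)  [load 90/140]
  75 → host 6 (new)  [load 75/140]
6 hosts opened.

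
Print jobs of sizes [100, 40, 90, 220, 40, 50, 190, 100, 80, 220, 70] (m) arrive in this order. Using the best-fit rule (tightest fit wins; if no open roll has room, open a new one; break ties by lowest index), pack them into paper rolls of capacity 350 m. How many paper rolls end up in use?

  100 → roll 1 (new)  [load 100/350]
  40 → roll 1  [load 140/350]
  90 → roll 1  [load 230/350]
  220 → roll 2 (new)  [load 220/350]
  40 → roll 1  [load 270/350]
  50 → roll 1  [load 320/350]
  190 → roll 3 (new)  [load 190/350]
  100 → roll 2  [load 320/350]
  80 → roll 3  [load 270/350]
  220 → roll 4 (new)  [load 220/350]
  70 → roll 3  [load 340/350]
4 paper rolls opened.

4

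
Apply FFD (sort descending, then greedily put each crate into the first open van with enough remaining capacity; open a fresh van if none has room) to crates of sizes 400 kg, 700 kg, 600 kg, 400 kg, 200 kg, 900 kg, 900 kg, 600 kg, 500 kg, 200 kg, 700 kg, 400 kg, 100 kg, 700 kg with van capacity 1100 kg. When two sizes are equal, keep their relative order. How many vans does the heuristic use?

7

Sorted descending: 900, 900, 700, 700, 700, 600, 600, 500, 400, 400, 400, 200, 200, 100.
  900 → van 1 (new)  [load 900/1100]
  900 → van 2 (new)  [load 900/1100]
  700 → van 3 (new)  [load 700/1100]
  700 → van 4 (new)  [load 700/1100]
  700 → van 5 (new)  [load 700/1100]
  600 → van 6 (new)  [load 600/1100]
  600 → van 7 (new)  [load 600/1100]
  500 → van 6  [load 1100/1100]
  400 → van 3  [load 1100/1100]
  400 → van 4  [load 1100/1100]
  400 → van 5  [load 1100/1100]
  200 → van 1  [load 1100/1100]
  200 → van 2  [load 1100/1100]
  100 → van 7  [load 700/1100]
7 vans opened.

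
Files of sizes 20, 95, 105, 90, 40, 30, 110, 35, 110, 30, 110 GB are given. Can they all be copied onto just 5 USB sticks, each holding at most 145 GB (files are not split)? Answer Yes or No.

No

Total = 775 GB; ⌈775/145⌉ = 6.
At least 6 USB sticks are required, but only 5 are allowed.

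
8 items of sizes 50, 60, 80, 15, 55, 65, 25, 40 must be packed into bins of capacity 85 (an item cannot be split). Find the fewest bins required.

6

Total = 80 + 65 + 60 + 55 + 50 + 40 + 25 + 15 = 390.
Lower bound: ⌈390/85⌉ = 5 bins.
A packing using 6 bins:
  bin 1: 80 = 80
  bin 2: 65 + 15 = 80
  bin 3: 60 + 25 = 85
  bin 4: 55 = 55
  bin 5: 50 = 50
  bin 6: 40 = 40
No arrangement into 5 bins stays within capacity, so 6 is optimal.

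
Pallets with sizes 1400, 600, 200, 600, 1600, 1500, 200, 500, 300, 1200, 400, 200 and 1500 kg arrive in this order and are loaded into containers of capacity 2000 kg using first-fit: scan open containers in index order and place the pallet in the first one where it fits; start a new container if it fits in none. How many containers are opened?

  1400 → container 1 (new)  [load 1400/2000]
  600 → container 1  [load 2000/2000]
  200 → container 2 (new)  [load 200/2000]
  600 → container 2  [load 800/2000]
  1600 → container 3 (new)  [load 1600/2000]
  1500 → container 4 (new)  [load 1500/2000]
  200 → container 2  [load 1000/2000]
  500 → container 2  [load 1500/2000]
  300 → container 2  [load 1800/2000]
  1200 → container 5 (new)  [load 1200/2000]
  400 → container 3  [load 2000/2000]
  200 → container 2  [load 2000/2000]
  1500 → container 6 (new)  [load 1500/2000]
6 containers opened.

6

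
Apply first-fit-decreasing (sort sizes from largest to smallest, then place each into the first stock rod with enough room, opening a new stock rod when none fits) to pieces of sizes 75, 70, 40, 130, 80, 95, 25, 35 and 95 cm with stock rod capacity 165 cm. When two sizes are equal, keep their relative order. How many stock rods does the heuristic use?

4

Sorted descending: 130, 95, 95, 80, 75, 70, 40, 35, 25.
  130 → stock rod 1 (new)  [load 130/165]
  95 → stock rod 2 (new)  [load 95/165]
  95 → stock rod 3 (new)  [load 95/165]
  80 → stock rod 4 (new)  [load 80/165]
  75 → stock rod 4  [load 155/165]
  70 → stock rod 2  [load 165/165]
  40 → stock rod 3  [load 135/165]
  35 → stock rod 1  [load 165/165]
  25 → stock rod 3  [load 160/165]
4 stock rods opened.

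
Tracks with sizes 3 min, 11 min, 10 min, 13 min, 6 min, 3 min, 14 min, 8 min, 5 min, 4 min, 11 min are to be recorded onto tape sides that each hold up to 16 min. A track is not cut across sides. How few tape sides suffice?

Total = 14 + 13 + 11 + 11 + 10 + 8 + 6 + 5 + 4 + 3 + 3 = 88 min.
Lower bound: ⌈88/16⌉ = 6 tape sides.
A packing using 6 tape sides:
  side 1: 14 = 14
  side 2: 13 + 3 = 16
  side 3: 11 + 5 = 16
  side 4: 11 + 4 = 15
  side 5: 10 + 6 = 16
  side 6: 8 + 3 = 11
This matches the lower bound, so 6 is optimal.

6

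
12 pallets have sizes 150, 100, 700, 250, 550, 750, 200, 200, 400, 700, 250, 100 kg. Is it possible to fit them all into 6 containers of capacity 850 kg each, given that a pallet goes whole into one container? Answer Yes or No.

Yes

A valid assignment using 6 containers:
  container 1: 750 + 100 = 850
  container 2: 700 + 150 = 850
  container 3: 700 + 100 = 800
  container 4: 550 + 250 = 800
  container 5: 400 + 250 + 200 = 850
  container 6: 200 = 200
Every load is within 850 kg, so 6 containers suffice.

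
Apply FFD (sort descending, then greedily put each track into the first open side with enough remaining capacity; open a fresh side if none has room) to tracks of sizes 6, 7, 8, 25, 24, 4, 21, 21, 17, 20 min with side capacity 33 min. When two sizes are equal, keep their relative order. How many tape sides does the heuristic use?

Sorted descending: 25, 24, 21, 21, 20, 17, 8, 7, 6, 4.
  25 → side 1 (new)  [load 25/33]
  24 → side 2 (new)  [load 24/33]
  21 → side 3 (new)  [load 21/33]
  21 → side 4 (new)  [load 21/33]
  20 → side 5 (new)  [load 20/33]
  17 → side 6 (new)  [load 17/33]
  8 → side 1  [load 33/33]
  7 → side 2  [load 31/33]
  6 → side 3  [load 27/33]
  4 → side 3  [load 31/33]
6 tape sides opened.

6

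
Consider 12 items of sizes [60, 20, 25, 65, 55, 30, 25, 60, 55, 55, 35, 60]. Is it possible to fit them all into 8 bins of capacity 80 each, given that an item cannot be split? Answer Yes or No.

Yes

A valid assignment using 8 bins:
  bin 1: 65 = 65
  bin 2: 60 + 20 = 80
  bin 3: 60 = 60
  bin 4: 60 = 60
  bin 5: 55 + 25 = 80
  bin 6: 55 + 25 = 80
  bin 7: 55 = 55
  bin 8: 35 + 30 = 65
Every load is within 80, so 8 bins suffice.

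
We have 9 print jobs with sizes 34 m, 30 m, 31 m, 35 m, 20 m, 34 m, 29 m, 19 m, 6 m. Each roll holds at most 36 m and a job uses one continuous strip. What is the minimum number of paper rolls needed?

Total = 35 + 34 + 34 + 31 + 30 + 29 + 20 + 19 + 6 = 238 m.
Lower bound: ⌈238/36⌉ = 7 paper rolls.
Also, 8 print jobs each exceed 18 m, and no two of those can share a roll, so at least 8 paper rolls are needed.
A packing using 8 paper rolls:
  roll 1: 35 = 35
  roll 2: 34 = 34
  roll 3: 34 = 34
  roll 4: 31 = 31
  roll 5: 30 + 6 = 36
  roll 6: 29 = 29
  roll 7: 20 = 20
  roll 8: 19 = 19
This matches the lower bound, so 8 is optimal.

8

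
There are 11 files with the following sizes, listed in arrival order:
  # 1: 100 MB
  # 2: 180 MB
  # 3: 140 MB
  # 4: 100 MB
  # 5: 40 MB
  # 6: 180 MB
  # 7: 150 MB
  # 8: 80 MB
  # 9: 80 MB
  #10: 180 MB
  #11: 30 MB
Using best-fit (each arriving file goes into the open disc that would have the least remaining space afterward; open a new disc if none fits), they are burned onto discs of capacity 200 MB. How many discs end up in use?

7

  100 → disc 1 (new)  [load 100/200]
  180 → disc 2 (new)  [load 180/200]
  140 → disc 3 (new)  [load 140/200]
  100 → disc 1  [load 200/200]
  40 → disc 3  [load 180/200]
  180 → disc 4 (new)  [load 180/200]
  150 → disc 5 (new)  [load 150/200]
  80 → disc 6 (new)  [load 80/200]
  80 → disc 6  [load 160/200]
  180 → disc 7 (new)  [load 180/200]
  30 → disc 6  [load 190/200]
7 discs opened.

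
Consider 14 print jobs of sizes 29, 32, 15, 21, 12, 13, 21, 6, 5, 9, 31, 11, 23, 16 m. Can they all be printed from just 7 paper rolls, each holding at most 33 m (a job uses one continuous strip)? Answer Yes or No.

No

Total = 244 m; ⌈244/33⌉ = 8.
At least 8 paper rolls are required, but only 7 are allowed.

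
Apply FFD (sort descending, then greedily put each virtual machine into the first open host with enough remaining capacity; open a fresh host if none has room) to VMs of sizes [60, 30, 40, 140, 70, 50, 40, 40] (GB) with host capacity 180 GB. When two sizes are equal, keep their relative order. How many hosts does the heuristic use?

Sorted descending: 140, 70, 60, 50, 40, 40, 40, 30.
  140 → host 1 (new)  [load 140/180]
  70 → host 2 (new)  [load 70/180]
  60 → host 2  [load 130/180]
  50 → host 2  [load 180/180]
  40 → host 1  [load 180/180]
  40 → host 3 (new)  [load 40/180]
  40 → host 3  [load 80/180]
  30 → host 3  [load 110/180]
3 hosts opened.

3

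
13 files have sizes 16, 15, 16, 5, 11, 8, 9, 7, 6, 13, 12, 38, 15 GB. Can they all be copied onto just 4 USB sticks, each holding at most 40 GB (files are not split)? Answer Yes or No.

No

Total = 171 GB; ⌈171/40⌉ = 5.
At least 5 USB sticks are required, but only 4 are allowed.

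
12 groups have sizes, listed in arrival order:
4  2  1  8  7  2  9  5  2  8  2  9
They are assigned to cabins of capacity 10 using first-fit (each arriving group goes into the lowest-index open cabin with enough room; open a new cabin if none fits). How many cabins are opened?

  4 → cabin 1 (new)  [load 4/10]
  2 → cabin 1  [load 6/10]
  1 → cabin 1  [load 7/10]
  8 → cabin 2 (new)  [load 8/10]
  7 → cabin 3 (new)  [load 7/10]
  2 → cabin 1  [load 9/10]
  9 → cabin 4 (new)  [load 9/10]
  5 → cabin 5 (new)  [load 5/10]
  2 → cabin 2  [load 10/10]
  8 → cabin 6 (new)  [load 8/10]
  2 → cabin 3  [load 9/10]
  9 → cabin 7 (new)  [load 9/10]
7 cabins opened.

7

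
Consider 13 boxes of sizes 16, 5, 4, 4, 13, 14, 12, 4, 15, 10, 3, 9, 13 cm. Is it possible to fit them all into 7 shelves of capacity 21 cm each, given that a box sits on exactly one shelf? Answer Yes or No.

Yes

A valid assignment using 7 shelves:
  shelf 1: 16 + 5 = 21
  shelf 2: 15 + 4 = 19
  shelf 3: 14 + 4 + 3 = 21
  shelf 4: 13 + 4 = 17
  shelf 5: 13 = 13
  shelf 6: 12 + 9 = 21
  shelf 7: 10 = 10
Every load is within 21 cm, so 7 shelves suffice.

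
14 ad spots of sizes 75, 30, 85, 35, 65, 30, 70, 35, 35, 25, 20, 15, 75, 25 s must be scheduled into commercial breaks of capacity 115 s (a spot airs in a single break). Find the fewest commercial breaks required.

6

Total = 85 + 75 + 75 + 70 + 65 + 35 + 35 + 35 + 30 + 30 + 25 + 25 + 20 + 15 = 620 s.
Lower bound: ⌈620/115⌉ = 6 commercial breaks.
A packing using 6 commercial breaks:
  break 1: 85 + 30 = 115
  break 2: 75 + 35 = 110
  break 3: 75 + 35 = 110
  break 4: 70 + 35 = 105
  break 5: 65 + 30 + 20 = 115
  break 6: 25 + 25 + 15 = 65
This matches the lower bound, so 6 is optimal.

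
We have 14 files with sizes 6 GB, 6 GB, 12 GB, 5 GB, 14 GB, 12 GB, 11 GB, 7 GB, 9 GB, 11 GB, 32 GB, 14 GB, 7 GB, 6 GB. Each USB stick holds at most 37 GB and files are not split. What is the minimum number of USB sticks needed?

5

Total = 32 + 14 + 14 + 12 + 12 + 11 + 11 + 9 + 7 + 7 + 6 + 6 + 6 + 5 = 152 GB.
Lower bound: ⌈152/37⌉ = 5 USB sticks.
A packing using 5 USB sticks:
  USB stick 1: 32 + 5 = 37
  USB stick 2: 14 + 14 + 9 = 37
  USB stick 3: 12 + 12 + 11 = 35
  USB stick 4: 11 + 7 + 7 + 6 + 6 = 37
  USB stick 5: 6 = 6
This matches the lower bound, so 5 is optimal.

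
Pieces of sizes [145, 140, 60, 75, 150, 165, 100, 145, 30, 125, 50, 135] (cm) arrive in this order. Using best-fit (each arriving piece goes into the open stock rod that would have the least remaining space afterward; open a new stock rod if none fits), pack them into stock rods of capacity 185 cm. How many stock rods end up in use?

  145 → stock rod 1 (new)  [load 145/185]
  140 → stock rod 2 (new)  [load 140/185]
  60 → stock rod 3 (new)  [load 60/185]
  75 → stock rod 3  [load 135/185]
  150 → stock rod 4 (new)  [load 150/185]
  165 → stock rod 5 (new)  [load 165/185]
  100 → stock rod 6 (new)  [load 100/185]
  145 → stock rod 7 (new)  [load 145/185]
  30 → stock rod 4  [load 180/185]
  125 → stock rod 8 (new)  [load 125/185]
  50 → stock rod 3  [load 185/185]
  135 → stock rod 9 (new)  [load 135/185]
9 stock rods opened.

9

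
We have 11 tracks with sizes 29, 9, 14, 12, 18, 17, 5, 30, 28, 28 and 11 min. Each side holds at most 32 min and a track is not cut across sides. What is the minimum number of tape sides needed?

7

Total = 30 + 29 + 28 + 28 + 18 + 17 + 14 + 12 + 11 + 9 + 5 = 201 min.
Lower bound: ⌈201/32⌉ = 7 tape sides.
A packing using 7 tape sides:
  side 1: 30 = 30
  side 2: 29 = 29
  side 3: 28 = 28
  side 4: 28 = 28
  side 5: 18 + 14 = 32
  side 6: 17 + 12 = 29
  side 7: 11 + 9 + 5 = 25
This matches the lower bound, so 7 is optimal.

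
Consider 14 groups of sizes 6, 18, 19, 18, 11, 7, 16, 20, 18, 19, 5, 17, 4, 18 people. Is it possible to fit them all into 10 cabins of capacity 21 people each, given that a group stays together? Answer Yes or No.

No

Total = 196 people; ⌈196/21⌉ = 10.
The bound of 10 does not rule out 10, but exhaustive search shows no assignment into 10 cabins of capacity 21 people exists — the minimum is 11.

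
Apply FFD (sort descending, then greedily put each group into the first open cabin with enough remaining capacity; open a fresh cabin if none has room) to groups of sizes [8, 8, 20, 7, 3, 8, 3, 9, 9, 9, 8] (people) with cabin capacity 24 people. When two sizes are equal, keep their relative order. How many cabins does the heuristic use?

Sorted descending: 20, 9, 9, 9, 8, 8, 8, 8, 7, 3, 3.
  20 → cabin 1 (new)  [load 20/24]
  9 → cabin 2 (new)  [load 9/24]
  9 → cabin 2  [load 18/24]
  9 → cabin 3 (new)  [load 9/24]
  8 → cabin 3  [load 17/24]
  8 → cabin 4 (new)  [load 8/24]
  8 → cabin 4  [load 16/24]
  8 → cabin 4  [load 24/24]
  7 → cabin 3  [load 24/24]
  3 → cabin 1  [load 23/24]
  3 → cabin 2  [load 21/24]
4 cabins opened.

4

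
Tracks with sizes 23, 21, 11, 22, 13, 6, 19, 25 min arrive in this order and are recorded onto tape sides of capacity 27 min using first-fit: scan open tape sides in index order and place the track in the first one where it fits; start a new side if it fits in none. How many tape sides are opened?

6

  23 → side 1 (new)  [load 23/27]
  21 → side 2 (new)  [load 21/27]
  11 → side 3 (new)  [load 11/27]
  22 → side 4 (new)  [load 22/27]
  13 → side 3  [load 24/27]
  6 → side 2  [load 27/27]
  19 → side 5 (new)  [load 19/27]
  25 → side 6 (new)  [load 25/27]
6 tape sides opened.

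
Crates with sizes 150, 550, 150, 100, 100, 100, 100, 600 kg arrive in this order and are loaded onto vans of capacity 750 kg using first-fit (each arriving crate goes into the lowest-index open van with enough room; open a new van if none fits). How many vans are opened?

  150 → van 1 (new)  [load 150/750]
  550 → van 1  [load 700/750]
  150 → van 2 (new)  [load 150/750]
  100 → van 2  [load 250/750]
  100 → van 2  [load 350/750]
  100 → van 2  [load 450/750]
  100 → van 2  [load 550/750]
  600 → van 3 (new)  [load 600/750]
3 vans opened.

3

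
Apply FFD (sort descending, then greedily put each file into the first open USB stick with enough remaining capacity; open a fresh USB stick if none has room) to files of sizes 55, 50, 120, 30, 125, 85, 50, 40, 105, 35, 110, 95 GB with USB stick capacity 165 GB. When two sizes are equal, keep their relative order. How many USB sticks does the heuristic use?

Sorted descending: 125, 120, 110, 105, 95, 85, 55, 50, 50, 40, 35, 30.
  125 → USB stick 1 (new)  [load 125/165]
  120 → USB stick 2 (new)  [load 120/165]
  110 → USB stick 3 (new)  [load 110/165]
  105 → USB stick 4 (new)  [load 105/165]
  95 → USB stick 5 (new)  [load 95/165]
  85 → USB stick 6 (new)  [load 85/165]
  55 → USB stick 3  [load 165/165]
  50 → USB stick 4  [load 155/165]
  50 → USB stick 5  [load 145/165]
  40 → USB stick 1  [load 165/165]
  35 → USB stick 2  [load 155/165]
  30 → USB stick 6  [load 115/165]
6 USB sticks opened.

6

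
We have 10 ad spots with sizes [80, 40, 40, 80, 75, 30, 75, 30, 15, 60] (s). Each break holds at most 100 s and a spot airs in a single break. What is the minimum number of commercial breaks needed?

6

Total = 80 + 80 + 75 + 75 + 60 + 40 + 40 + 30 + 30 + 15 = 525 s.
Lower bound: ⌈525/100⌉ = 6 commercial breaks.
A packing using 6 commercial breaks:
  break 1: 80 + 15 = 95
  break 2: 80 = 80
  break 3: 75 = 75
  break 4: 75 = 75
  break 5: 60 + 40 = 100
  break 6: 40 + 30 + 30 = 100
This matches the lower bound, so 6 is optimal.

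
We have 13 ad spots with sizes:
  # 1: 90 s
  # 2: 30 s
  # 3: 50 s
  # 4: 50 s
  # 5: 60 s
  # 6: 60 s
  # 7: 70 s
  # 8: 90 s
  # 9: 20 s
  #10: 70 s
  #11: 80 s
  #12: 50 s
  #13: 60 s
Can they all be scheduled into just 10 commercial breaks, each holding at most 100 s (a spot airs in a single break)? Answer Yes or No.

Yes

A valid assignment using 10 commercial breaks:
  break 1: 90 = 90
  break 2: 90 = 90
  break 3: 80 + 20 = 100
  break 4: 70 + 30 = 100
  break 5: 70 = 70
  break 6: 60 = 60
  break 7: 60 = 60
  break 8: 60 = 60
  break 9: 50 + 50 = 100
  break 10: 50 = 50
Every load is within 100 s, so 10 commercial breaks suffice.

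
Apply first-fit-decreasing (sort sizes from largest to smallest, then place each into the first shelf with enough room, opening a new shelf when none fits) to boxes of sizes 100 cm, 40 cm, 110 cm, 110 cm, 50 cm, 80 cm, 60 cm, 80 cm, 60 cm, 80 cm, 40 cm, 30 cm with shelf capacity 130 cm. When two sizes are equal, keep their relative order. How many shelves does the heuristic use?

7

Sorted descending: 110, 110, 100, 80, 80, 80, 60, 60, 50, 40, 40, 30.
  110 → shelf 1 (new)  [load 110/130]
  110 → shelf 2 (new)  [load 110/130]
  100 → shelf 3 (new)  [load 100/130]
  80 → shelf 4 (new)  [load 80/130]
  80 → shelf 5 (new)  [load 80/130]
  80 → shelf 6 (new)  [load 80/130]
  60 → shelf 7 (new)  [load 60/130]
  60 → shelf 7  [load 120/130]
  50 → shelf 4  [load 130/130]
  40 → shelf 5  [load 120/130]
  40 → shelf 6  [load 120/130]
  30 → shelf 3  [load 130/130]
7 shelves opened.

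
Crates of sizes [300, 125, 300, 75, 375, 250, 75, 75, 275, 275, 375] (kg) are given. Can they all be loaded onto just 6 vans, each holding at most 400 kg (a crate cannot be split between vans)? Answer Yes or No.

No

Total = 2500 kg; ⌈2500/400⌉ = 7.
At least 7 vans are required, but only 6 are allowed.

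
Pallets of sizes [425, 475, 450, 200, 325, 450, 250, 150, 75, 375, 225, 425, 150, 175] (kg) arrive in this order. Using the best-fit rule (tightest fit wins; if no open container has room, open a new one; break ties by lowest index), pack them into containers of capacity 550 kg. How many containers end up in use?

9

  425 → container 1 (new)  [load 425/550]
  475 → container 2 (new)  [load 475/550]
  450 → container 3 (new)  [load 450/550]
  200 → container 4 (new)  [load 200/550]
  325 → container 4  [load 525/550]
  450 → container 5 (new)  [load 450/550]
  250 → container 6 (new)  [load 250/550]
  150 → container 6  [load 400/550]
  75 → container 2  [load 550/550]
  375 → container 7 (new)  [load 375/550]
  225 → container 8 (new)  [load 225/550]
  425 → container 9 (new)  [load 425/550]
  150 → container 6  [load 550/550]
  175 → container 7  [load 550/550]
9 containers opened.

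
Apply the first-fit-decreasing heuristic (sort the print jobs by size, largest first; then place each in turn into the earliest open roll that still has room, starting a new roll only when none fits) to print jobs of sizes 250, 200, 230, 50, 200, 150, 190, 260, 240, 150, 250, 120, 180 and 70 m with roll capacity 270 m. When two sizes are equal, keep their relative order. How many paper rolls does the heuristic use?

Sorted descending: 260, 250, 250, 240, 230, 200, 200, 190, 180, 150, 150, 120, 70, 50.
  260 → roll 1 (new)  [load 260/270]
  250 → roll 2 (new)  [load 250/270]
  250 → roll 3 (new)  [load 250/270]
  240 → roll 4 (new)  [load 240/270]
  230 → roll 5 (new)  [load 230/270]
  200 → roll 6 (new)  [load 200/270]
  200 → roll 7 (new)  [load 200/270]
  190 → roll 8 (new)  [load 190/270]
  180 → roll 9 (new)  [load 180/270]
  150 → roll 10 (new)  [load 150/270]
  150 → roll 11 (new)  [load 150/270]
  120 → roll 10  [load 270/270]
  70 → roll 6  [load 270/270]
  50 → roll 7  [load 250/270]
11 paper rolls opened.

11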